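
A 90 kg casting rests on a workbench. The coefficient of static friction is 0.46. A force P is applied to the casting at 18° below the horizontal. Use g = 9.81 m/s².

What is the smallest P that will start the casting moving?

N = m g + P sin α (the push presses the casting into the workbench).
At impending slip, P cos α = μ_s N = μ_s (m g + P sin α).
Solving: P (cos α − μ_s sin α) = μ_s m g → P = 0.46×883/(cos 18° − 0.46 sin 18°) = 406/0.8089 = 502 N.

P ≈ 502 N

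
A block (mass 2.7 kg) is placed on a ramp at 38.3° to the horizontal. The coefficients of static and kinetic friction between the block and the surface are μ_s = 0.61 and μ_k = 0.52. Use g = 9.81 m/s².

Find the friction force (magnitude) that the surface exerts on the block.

f ≈ 10.8 N (up the incline)

The normal reaction is N = m g cos θ = 20.79 N.
For equilibrium along the incline, friction must balance the weight component: f = m g sin θ = 16.42 N up the slope.
The static-friction ceiling is μ_s N = 0.61 × 20.79 = 12.68 N.
Since |16.42| > 12.68 N, static friction cannot hold it; the block slides down the incline and kinetic friction applies: f = μ_k N = 0.52 × 20.79 = 10.8 N.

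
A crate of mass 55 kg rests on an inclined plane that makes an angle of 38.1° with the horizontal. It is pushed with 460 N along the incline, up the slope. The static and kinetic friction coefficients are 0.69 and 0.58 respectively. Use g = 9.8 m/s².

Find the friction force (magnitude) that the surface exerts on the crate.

f ≈ 127 N (down the incline)

Normal force: N = m g cos θ = 55 × 9.8 × cos 38.1° = 424.2 N.
The friction needed for equilibrium is m g sin θ − P = 332.6 − 460 = -127.4 N, measured positive up-slope.
Static friction can supply at most μ_s N = 292.7 N.
Since |-127.4| ≤ 292.7 N, no slip — friction simply equals what equilibrium demands.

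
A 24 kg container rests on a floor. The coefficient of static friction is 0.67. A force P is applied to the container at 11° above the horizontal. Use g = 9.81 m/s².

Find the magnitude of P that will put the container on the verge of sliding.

P ≈ 142 N

N = m g − P sin α (the pull lifts the container).
At impending slip, P cos α = μ_s N = μ_s (m g − P sin α).
Solving: P (cos α + μ_s sin α) = μ_s m g → P = 0.67×235/(cos 11° + 0.67 sin 11°) = 158/1.109 = 142 N.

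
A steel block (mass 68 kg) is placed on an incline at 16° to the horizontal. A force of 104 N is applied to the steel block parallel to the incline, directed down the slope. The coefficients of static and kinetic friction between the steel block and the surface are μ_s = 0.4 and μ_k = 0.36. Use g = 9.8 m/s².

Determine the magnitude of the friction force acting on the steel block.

f ≈ 231 N (up the incline)

Normal force: N = m g cos θ = 68 × 9.8 × cos 16° = 640.6 N.
For equilibrium along the incline the friction force must supply f = m g sin θ + P = 183.7 + 104 = 287.7 N (positive meaning up-slope).
Static friction can supply at most μ_s N = 256.2 N.
|287.7| exceeds 256.2 N, so the steel block slips down-slope; friction is kinetic, f = μ_k N = 0.36×640.6 = 231 N.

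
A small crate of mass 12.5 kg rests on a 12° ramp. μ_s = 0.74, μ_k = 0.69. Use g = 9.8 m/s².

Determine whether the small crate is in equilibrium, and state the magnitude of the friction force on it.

f ≈ 25.5 N

N = m g cos θ = 120 N.
Down-slope weight component: m g sin θ = 25.5 N.
μ_s N = 88.7 N.
25.5 ≤ 88.7 N, so it stays put; friction = 25.5 N.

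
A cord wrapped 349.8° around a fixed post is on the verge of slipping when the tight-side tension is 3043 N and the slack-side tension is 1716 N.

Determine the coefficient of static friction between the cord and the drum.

T₂/T₁ = e^{μβ} → μ = ln(T₂/T₁)/β.
β = 349.8° = 6.105 rad.
μ = ln(3043/1716)/6.105 = ln(1.773)/6.105 = 0.0938.

μ ≈ 0.0938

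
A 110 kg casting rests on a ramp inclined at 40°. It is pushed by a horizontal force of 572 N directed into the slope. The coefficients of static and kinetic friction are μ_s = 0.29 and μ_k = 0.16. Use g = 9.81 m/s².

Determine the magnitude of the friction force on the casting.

f ≈ 255 N (up the incline)

Normal direction: N = m g cos θ + P sin θ = 1194 N.
Along the incline, the net driving force (taking up-slope positive) is P cos θ − m g sin θ = 438.2 − 693.6 = -255.5 N, so equilibrium requires friction f = 255.5 N (up-slope).
The limit of static friction is μ_s N = 346.4 N.
|f_req| = 255.5 ≤ 346.4 N → the casting is in equilibrium; friction equals the required value.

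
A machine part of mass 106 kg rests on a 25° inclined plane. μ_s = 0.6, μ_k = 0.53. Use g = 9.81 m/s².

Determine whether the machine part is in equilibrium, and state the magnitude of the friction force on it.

N = m g cos θ = 942 N.
Down-slope weight component: m g sin θ = 439 N.
μ_s N = 565 N.
439 ≤ 565 N, so it stays put; friction = 439 N.

f ≈ 439 N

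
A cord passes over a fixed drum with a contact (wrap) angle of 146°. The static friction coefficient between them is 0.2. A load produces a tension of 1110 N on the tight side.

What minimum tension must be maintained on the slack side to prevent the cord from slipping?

T_min ≈ 667 N

Capstan equation at impending slip: T_tight/T_slack = e^{μβ}.
β = 146° = 2.548 rad; e^{μβ} = e^{0.2×2.548} = 1.665.
T_slack = T_tight / e^{μβ} = 1110 / 1.665 = 667 N.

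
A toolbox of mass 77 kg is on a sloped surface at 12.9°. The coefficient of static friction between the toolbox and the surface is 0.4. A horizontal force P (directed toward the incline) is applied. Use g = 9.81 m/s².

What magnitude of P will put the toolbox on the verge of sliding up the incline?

P ≈ 523 N

At impending motion up the slope, friction acts down-slope at its limit: f = μ_s N.
Perpendicular to the incline: N = m g cos θ + P sin θ.
Along the incline: P cos θ = m g sin θ + μ_s N = m g sin θ + μ_s (m g cos θ + P sin θ).
Solving, P (cos θ − μ_s sin θ) = m g (sin θ + μ_s cos θ), so P = 77×9.81×(sin 12.9° + 0.4 cos 12.9°)/(cos 12.9° − 0.4 sin 12.9°) = 755×0.6132/0.8855 = 523 N.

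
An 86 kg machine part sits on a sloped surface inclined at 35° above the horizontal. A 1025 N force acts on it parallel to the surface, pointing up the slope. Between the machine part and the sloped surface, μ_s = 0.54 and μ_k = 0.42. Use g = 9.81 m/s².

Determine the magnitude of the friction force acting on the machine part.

f ≈ 290 N (down the incline)

Normal force: N = m g cos θ = 86 × 9.81 × cos 35° = 691.1 N.
The friction needed for equilibrium is m g sin θ − P = 483.9 − 1025 = -541.1 N, measured positive up-slope.
Static friction can supply at most μ_s N = 373.2 N.
|-541.1| exceeds 373.2 N, so the machine part slips up-slope; friction is kinetic, f = μ_k N = 0.42×691.1 = 290 N.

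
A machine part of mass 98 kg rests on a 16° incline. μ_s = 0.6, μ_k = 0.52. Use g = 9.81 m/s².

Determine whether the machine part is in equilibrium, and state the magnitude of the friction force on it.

f ≈ 265 N

N = m g cos θ = 924 N.
Down-slope weight component: m g sin θ = 265 N.
μ_s N = 554 N.
265 ≤ 554 N, so it stays put; friction = 265 N.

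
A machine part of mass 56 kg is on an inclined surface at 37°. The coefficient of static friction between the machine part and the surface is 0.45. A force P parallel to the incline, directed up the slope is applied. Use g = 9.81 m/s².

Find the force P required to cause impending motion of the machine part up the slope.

P ≈ 528 N

At impending motion up the slope, friction acts down-slope at its limit: f = μ_s N.
P is parallel to the surface, so N = m g cos θ = 439 N.
Along the incline: P = m g sin θ + μ_s N = 331 + 0.45×439 = 528 N.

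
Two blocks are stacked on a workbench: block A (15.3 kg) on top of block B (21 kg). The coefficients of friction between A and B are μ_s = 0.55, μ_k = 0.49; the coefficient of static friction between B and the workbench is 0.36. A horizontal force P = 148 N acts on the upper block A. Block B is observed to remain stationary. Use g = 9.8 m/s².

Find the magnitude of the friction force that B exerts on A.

f ≈ 73.5 N

Between the blocks, N₁ = m_A g = 149.9 N.
Maximum static friction on A from B: μ_s N₁ = 0.55×149.9 = 82.47 N.
P = 148 N exceeds that limit, so A slips over B and the interface friction becomes kinetic: f₁ = μ_k N₁ = 0.49×149.9 = 73.5 N.
By Newton's third law B feels 73.5 N forward from A. With B stationary, the floor's static friction on B balances it: f₂ = 73.5 N (well within μ_s(m_A+m_B)g = 128.1 N).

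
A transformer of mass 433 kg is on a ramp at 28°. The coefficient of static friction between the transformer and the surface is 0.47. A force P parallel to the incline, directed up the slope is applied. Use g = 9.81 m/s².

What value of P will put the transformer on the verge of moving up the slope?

P ≈ 3760 N

At impending motion up the slope, friction acts down-slope at its limit: f = μ_s N.
P is parallel to the surface, so N = m g cos θ = 3750 N.
Along the incline: P = m g sin θ + μ_s N = 1990 + 0.47×3750 = 3760 N.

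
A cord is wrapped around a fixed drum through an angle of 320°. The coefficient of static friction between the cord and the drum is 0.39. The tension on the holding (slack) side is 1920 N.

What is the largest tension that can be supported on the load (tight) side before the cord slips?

T_max ≈ 17000 N

At impending slip the capstan equation gives T₂/T₁ = e^{μβ} with β in radians.
β = 320° × π/180 = 5.585 rad.
e^{μβ} = e^{0.39×5.585} = 8.83.
T₂ = T₁ · e^{μβ} = 1920 × 8.83 = 17000 N.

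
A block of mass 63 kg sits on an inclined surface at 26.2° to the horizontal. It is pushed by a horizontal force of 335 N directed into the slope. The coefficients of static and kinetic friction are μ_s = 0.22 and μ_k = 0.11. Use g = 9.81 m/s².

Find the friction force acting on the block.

The horizontal push has a component P sin θ into the surface, so N = m g cos θ + P sin θ = 554.5 + 147.9 = 702.4 N.
Parallel to the incline: P cos θ − m g sin θ = 300.6 − 272.9 = 27.72 N; the friction needed to balance this is 27.72 N acting down the slope.
Maximum static friction: μ_s N = 0.22 × 702.4 = 154.5 N.
|f_req| = 27.72 ≤ 154.5 N → the block is in equilibrium; friction equals the required value.

f ≈ 27.7 N (down the incline)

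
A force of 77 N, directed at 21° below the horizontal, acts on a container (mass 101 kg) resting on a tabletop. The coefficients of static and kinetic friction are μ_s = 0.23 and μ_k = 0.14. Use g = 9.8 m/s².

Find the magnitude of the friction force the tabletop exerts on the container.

The vertical component of P adds to the normal force: N = m g + P sin α = 989.8 + 27.59 = 1017 N.
The horizontal driving force is P cos α = 71.89 N, so equilibrium needs friction f = 71.89 N.
μ_s N = 0.23 × 1017 = 234 N.
Since 71.89 N does not exceed the limit, the container stays at rest and f = 71.9 N.

f ≈ 71.9 N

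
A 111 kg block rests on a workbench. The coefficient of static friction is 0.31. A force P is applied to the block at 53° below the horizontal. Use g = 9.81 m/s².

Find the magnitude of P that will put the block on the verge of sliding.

N = m g + P sin α (the push presses the block into the workbench).
At impending slip, P cos α = μ_s N = μ_s (m g + P sin α).
Solving: P (cos α − μ_s sin α) = μ_s m g → P = 0.31×1090/(cos 53° − 0.31 sin 53°) = 338/0.3542 = 953 N.

P ≈ 953 N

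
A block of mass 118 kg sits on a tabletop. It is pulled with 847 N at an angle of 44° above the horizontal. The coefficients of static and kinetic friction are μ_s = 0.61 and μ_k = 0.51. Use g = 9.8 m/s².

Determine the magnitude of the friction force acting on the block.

f ≈ 290 N

N = m g − P sin α = 1156 − 847×sin 44° = 568 N.
The horizontal driving force is P cos α = 609.3 N, so equilibrium needs friction f = 609.3 N.
μ_s N = 0.61 × 568 = 346.5 N.
609.3 > 346.5 N → the block slides; f = μ_k N = 0.51×568 = 290 N.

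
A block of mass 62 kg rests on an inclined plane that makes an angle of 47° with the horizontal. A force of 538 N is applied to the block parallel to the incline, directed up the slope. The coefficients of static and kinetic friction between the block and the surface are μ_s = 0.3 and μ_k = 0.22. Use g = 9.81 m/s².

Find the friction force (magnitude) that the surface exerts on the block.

f ≈ 93.2 N (down the incline)

Perpendicular to the surface, N = m g cos θ = 62·9.81·cos 47° = 414.8 N.
For equilibrium along the incline the friction force must supply f = m g sin θ − P = 444.8 − 538 = -93.18 N (positive meaning up-slope).
The static-friction ceiling is μ_s N = 0.3 × 414.8 = 124.4 N.
Since |-93.18| ≤ 124.4 N, the block remains in static equilibrium and friction takes exactly the required value.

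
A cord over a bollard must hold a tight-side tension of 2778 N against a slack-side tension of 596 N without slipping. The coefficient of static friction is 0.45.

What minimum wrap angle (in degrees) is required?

T₂/T₁ = e^{μβ} → β = ln(T₂/T₁)/μ.
β = ln(2778/596)/0.45 = 1.539/0.45 = 3.421 rad.
In degrees: β = 3.421 × 180/π = 196°.

β_min ≈ 196°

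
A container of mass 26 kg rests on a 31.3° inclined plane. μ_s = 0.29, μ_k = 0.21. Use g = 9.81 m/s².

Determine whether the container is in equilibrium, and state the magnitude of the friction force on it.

f ≈ 45.8 N

N = m g cos θ = 218 N.
Down-slope weight component: m g sin θ = 133 N.
μ_s N = 63.2 N.
133 > 63.2 N, so it slides; kinetic friction f = μ_k N = 0.21×218 = 45.8 N.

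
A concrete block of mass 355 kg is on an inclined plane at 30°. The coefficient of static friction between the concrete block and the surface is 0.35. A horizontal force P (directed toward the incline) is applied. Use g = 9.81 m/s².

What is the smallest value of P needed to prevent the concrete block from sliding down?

The concrete block tends to slide down (tan θ > μ_s), so at the point of impending slip friction acts up-slope at its limit: f = μ_s N.
Perpendicular to the incline: N = m g cos θ + P sin θ.
Along the incline: P cos θ + μ_s N = m g sin θ, i.e. P cos θ + μ_s (m g cos θ + P sin θ) = m g sin θ.
Solving, P (cos θ + μ_s sin θ) = m g (sin θ − μ_s cos θ), so P = 3480×0.1969/1.041 = 659 N.

P_min ≈ 659 N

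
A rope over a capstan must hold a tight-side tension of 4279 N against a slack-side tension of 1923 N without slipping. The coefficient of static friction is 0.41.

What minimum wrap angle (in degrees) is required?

T₂/T₁ = e^{μβ} → β = ln(T₂/T₁)/μ.
β = ln(4279/1923)/0.41 = 0.7998/0.41 = 1.951 rad.
In degrees: β = 1.951 × 180/π = 112°.

β_min ≈ 112°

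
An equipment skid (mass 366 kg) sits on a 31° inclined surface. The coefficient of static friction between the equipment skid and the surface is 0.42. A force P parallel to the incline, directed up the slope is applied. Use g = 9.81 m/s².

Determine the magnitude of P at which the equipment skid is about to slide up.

At impending motion up the slope, friction acts down-slope at its limit: f = μ_s N.
P is parallel to the surface, so N = m g cos θ = 3080 N.
Along the incline: P = m g sin θ + μ_s N = 1850 + 0.42×3080 = 3140 N.

P ≈ 3140 N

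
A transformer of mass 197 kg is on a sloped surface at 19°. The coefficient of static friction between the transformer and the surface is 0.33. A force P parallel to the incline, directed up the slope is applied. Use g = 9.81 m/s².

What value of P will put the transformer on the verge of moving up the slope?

P ≈ 1230 N

At impending motion up the slope, friction acts down-slope at its limit: f = μ_s N.
P is parallel to the surface, so N = m g cos θ = 1830 N.
Along the incline: P = m g sin θ + μ_s N = 629 + 0.33×1830 = 1230 N.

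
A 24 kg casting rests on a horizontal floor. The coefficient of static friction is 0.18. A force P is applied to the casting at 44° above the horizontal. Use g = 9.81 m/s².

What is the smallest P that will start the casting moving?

P ≈ 50.2 N

N = m g − P sin α (the pull lifts the casting).
At impending slip, P cos α = μ_s N = μ_s (m g − P sin α).
Solving: P (cos α + μ_s sin α) = μ_s m g → P = 0.18×235/(cos 44° + 0.18 sin 44°) = 42.4/0.8444 = 50.2 N.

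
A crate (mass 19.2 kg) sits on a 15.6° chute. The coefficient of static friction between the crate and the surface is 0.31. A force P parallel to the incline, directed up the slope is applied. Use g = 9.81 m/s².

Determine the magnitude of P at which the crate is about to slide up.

At impending motion up the slope, friction acts down-slope at its limit: f = μ_s N.
P is parallel to the surface, so N = m g cos θ = 181 N.
Along the incline: P = m g sin θ + μ_s N = 50.7 + 0.31×181 = 107 N.

P ≈ 107 N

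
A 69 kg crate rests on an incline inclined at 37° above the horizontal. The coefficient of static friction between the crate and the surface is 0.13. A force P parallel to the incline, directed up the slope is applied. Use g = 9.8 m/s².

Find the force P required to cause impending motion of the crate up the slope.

P ≈ 477 N

At impending motion up the slope, friction acts down-slope at its limit: f = μ_s N.
P is parallel to the surface, so N = m g cos θ = 540 N.
Along the incline: P = m g sin θ + μ_s N = 407 + 0.13×540 = 477 N.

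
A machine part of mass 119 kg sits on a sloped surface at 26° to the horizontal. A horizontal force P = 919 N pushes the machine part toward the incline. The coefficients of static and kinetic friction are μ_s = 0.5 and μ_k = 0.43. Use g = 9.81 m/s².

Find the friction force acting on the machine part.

Normal direction: N = m g cos θ + P sin θ = 1452 N.
Along the incline, the net driving force (taking up-slope positive) is P cos θ − m g sin θ = 826 − 511.8 = 314.2 N, so equilibrium requires friction f = -314.2 N (down-slope).
The limit of static friction is μ_s N = 726.1 N.
|f_req| = 314.2 ≤ 726.1 N → the machine part is in equilibrium; friction equals the required value.

f ≈ 314 N (down the incline)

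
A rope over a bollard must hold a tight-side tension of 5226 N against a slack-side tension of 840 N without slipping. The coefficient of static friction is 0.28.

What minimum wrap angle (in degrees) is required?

β_min ≈ 374°

T₂/T₁ = e^{μβ} → β = ln(T₂/T₁)/μ.
β = ln(5226/840)/0.28 = 1.828/0.28 = 6.529 rad.
In degrees: β = 6.529 × 180/π = 374°.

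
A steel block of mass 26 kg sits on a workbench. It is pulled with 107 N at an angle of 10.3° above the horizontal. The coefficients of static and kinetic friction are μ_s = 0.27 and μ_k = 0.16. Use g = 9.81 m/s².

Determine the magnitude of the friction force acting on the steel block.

f ≈ 37.7 N

N = m g − P sin α = 255.1 − 107×sin 10.3° = 235.9 N.
For equilibrium, f = P cos α = 107×cos 10.3° = 105.3 N.
The static-friction limit is μ_s N = 63.7 N.
105.3 > 63.7 N → the steel block slides; f = μ_k N = 0.16×235.9 = 37.7 N.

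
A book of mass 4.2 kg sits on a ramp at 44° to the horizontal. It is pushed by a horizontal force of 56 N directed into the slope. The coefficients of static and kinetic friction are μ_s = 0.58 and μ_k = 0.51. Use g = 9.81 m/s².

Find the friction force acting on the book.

Normal direction: N = m g cos θ + P sin θ = 68.54 N.
Parallel to the incline: P cos θ − m g sin θ = 40.28 − 28.62 = 11.66 N; the friction needed to balance this is 11.66 N acting down the slope.
The limit of static friction is μ_s N = 39.75 N.
Since 11.66 N is within the 39.75 N limit, the book stays put and friction is exactly 11.7 N.

f ≈ 11.7 N (down the incline)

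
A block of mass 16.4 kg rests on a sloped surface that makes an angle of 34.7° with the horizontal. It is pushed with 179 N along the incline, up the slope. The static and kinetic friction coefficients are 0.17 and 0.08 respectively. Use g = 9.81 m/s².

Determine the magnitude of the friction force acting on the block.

The normal reaction is N = m g cos θ = 132.3 N.
The friction needed for equilibrium is m g sin θ − P = 91.59 − 179 = -87.41 N, measured positive up-slope.
The static-friction ceiling is μ_s N = 0.17 × 132.3 = 22.49 N.
Since |-87.41| > 22.49 N, static friction cannot hold it; the block slides up the incline and kinetic friction applies: f = μ_k N = 0.08 × 132.3 = 10.6 N.

f ≈ 10.6 N (down the incline)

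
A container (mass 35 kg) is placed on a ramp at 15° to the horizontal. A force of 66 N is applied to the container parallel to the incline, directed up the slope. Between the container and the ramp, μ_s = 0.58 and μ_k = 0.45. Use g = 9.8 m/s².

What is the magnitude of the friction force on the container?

Perpendicular to the surface, N = m g cos θ = 35·9.8·cos 15° = 331.3 N.
Parallel to the incline, ΣF = 0 gives f = m g sin θ − P = 88.77 − 66 = 22.77 N (up-slope positive).
Static friction can supply at most μ_s N = 192.2 N.
Since |22.77| ≤ 192.2 N, static friction is sufficient; f equals the required value, not μ_s N.

f ≈ 22.8 N (up the incline)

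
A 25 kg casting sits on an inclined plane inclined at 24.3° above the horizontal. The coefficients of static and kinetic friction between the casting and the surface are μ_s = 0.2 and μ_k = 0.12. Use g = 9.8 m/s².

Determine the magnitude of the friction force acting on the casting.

f ≈ 26.8 N (up the incline)

Normal force: N = m g cos θ = 25 × 9.8 × cos 24.3° = 223.3 N.
Along the slope the weight component is m g sin θ = 100.8 N; friction must supply exactly this, acting up-slope.
Static friction can supply at most μ_s N = 44.66 N.
|100.8| exceeds 44.66 N, so the casting slips down-slope; friction is kinetic, f = μ_k N = 0.12×223.3 = 26.8 N.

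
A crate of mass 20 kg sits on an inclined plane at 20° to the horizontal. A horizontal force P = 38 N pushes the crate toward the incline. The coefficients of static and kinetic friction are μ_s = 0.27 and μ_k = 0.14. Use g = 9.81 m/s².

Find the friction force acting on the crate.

Resolve perpendicular to the incline: N = m g cos θ + P sin θ = 20×9.81×cos 20° + 38×sin 20° = 197.4 N.
Parallel to the incline: P cos θ − m g sin θ = 35.71 − 67.1 = -31.4 N; the friction needed to balance this is 31.4 N acting up the slope.
The limit of static friction is μ_s N = 53.29 N.
|f_req| = 31.4 ≤ 53.29 N → the crate is in equilibrium; friction equals the required value.

f ≈ 31.4 N (up the incline)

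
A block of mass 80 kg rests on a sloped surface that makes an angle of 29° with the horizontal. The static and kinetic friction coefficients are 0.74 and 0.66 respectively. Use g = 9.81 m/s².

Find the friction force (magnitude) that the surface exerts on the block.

f ≈ 380 N (up the incline)

Normal force: N = m g cos θ = 80 × 9.81 × cos 29° = 686.4 N.
For equilibrium along the incline, friction must balance the weight component: f = m g sin θ = 380.5 N up the slope.
Maximum static friction available: μ_s N = 0.74 × 686.4 = 507.9 N.
Since |380.5| ≤ 507.9 N, no slip — friction simply equals what equilibrium demands.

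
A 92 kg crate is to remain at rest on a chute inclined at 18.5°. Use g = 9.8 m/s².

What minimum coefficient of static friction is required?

μ_s,min ≈ 0.335

At the slip threshold m g sin θ = μ_s m g cos θ, so μ_s,min = tan θ.
μ_s,min = tan 18.5° = 0.335.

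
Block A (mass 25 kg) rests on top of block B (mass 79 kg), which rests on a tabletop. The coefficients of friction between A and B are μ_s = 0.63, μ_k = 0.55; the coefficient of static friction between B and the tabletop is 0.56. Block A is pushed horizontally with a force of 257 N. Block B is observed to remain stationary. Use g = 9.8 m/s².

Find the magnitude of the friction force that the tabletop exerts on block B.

Between the blocks, N₁ = m_A g = 245 N.
Maximum static friction on A from B: μ_s N₁ = 0.63×245 = 154.4 N.
P = 257 N exceeds that limit, so A slips over B and the interface friction becomes kinetic: f₁ = μ_k N₁ = 0.55×245 = 135 N.
B experiences an equal 135 N forward from A (third law). B is in equilibrium, so the floor supplies f₂ = 135 N of static friction (limit μ_s(m_A+m_B)g = 570.8 N, not exceeded).

f ≈ 135 N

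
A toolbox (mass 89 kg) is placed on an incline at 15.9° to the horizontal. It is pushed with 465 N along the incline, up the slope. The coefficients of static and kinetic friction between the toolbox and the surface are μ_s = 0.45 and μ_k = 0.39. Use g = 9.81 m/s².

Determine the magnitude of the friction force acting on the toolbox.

f ≈ 226 N (down the incline)

Normal force: N = m g cos θ = 89 × 9.81 × cos 15.9° = 839.7 N.
For equilibrium along the incline the friction force must supply f = m g sin θ − P = 239.2 − 465 = -225.8 N (positive meaning up-slope).
Maximum static friction available: μ_s N = 0.45 × 839.7 = 377.9 N.
Since |-225.8| ≤ 377.9 N, static friction is sufficient; f equals the required value, not μ_s N.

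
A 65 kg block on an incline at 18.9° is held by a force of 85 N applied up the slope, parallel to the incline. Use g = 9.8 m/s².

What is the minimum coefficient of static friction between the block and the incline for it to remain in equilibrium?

μ_s,min ≈ 0.201

N = m g cos θ = 602.7 N.
Friction must make up the shortfall along the incline: f = m g sin θ − P = 206.3 − 85 = 121.3 N.
At the threshold f = μ_s N, so μ_s,min = 121.3/602.7 = 0.201.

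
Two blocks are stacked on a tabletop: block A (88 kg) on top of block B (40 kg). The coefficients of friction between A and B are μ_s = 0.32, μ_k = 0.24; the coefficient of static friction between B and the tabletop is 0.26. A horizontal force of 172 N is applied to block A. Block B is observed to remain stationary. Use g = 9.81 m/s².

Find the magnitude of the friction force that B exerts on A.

f ≈ 172 N

Between the blocks, N₁ = m_A g = 863.3 N.
So the A–B interface can sustain at most μ_s N₁ = 276.2 N of static friction.
Since P = 172 N ≤ 276.2 N, A does not slip on B; friction on A equals P = 172 N.
B experiences an equal 172 N forward from A (third law). B is in equilibrium, so the floor supplies f₂ = 172 N of static friction (limit μ_s(m_A+m_B)g = 326.5 N, not exceeded).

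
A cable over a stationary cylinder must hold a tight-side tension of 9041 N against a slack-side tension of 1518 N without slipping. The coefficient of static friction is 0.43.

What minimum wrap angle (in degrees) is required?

T₂/T₁ = e^{μβ} → β = ln(T₂/T₁)/μ.
β = ln(9041/1518)/0.43 = 1.784/0.43 = 4.15 rad.
In degrees: β = 4.15 × 180/π = 238°.

β_min ≈ 238°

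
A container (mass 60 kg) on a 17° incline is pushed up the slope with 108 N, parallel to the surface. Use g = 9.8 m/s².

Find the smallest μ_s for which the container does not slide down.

μ_s,min ≈ 0.114

N = m g cos θ = 562.3 N.
Friction must make up the shortfall along the incline: f = m g sin θ − P = 171.9 − 108 = 63.91 N.
At the threshold f = μ_s N, so μ_s,min = 63.91/562.3 = 0.114.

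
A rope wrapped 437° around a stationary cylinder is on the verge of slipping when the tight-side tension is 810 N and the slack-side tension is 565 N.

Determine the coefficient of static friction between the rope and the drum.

μ ≈ 0.0472

T₂/T₁ = e^{μβ} → μ = ln(T₂/T₁)/β.
β = 437° = 7.627 rad.
μ = ln(810/565)/7.627 = ln(1.434)/7.627 = 0.0472.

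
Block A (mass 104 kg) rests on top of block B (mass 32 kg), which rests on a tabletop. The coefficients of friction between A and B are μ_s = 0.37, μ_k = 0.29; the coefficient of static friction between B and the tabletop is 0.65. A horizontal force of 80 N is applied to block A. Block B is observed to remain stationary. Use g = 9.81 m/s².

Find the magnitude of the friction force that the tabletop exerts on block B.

Normal force at the A–B interface: N₁ = m_A g = 1020 N.
Maximum static friction on A from B: μ_s N₁ = 0.37×1020 = 377.5 N.
P = 80 N is within that limit, so A and B move together (both at rest); the A–B friction is simply f₁ = P = 80 N.
B experiences an equal 80 N forward from A (third law). B is in equilibrium, so the floor supplies f₂ = 80 N of static friction (limit μ_s(m_A+m_B)g = 867.2 N, not exceeded).

f ≈ 80 N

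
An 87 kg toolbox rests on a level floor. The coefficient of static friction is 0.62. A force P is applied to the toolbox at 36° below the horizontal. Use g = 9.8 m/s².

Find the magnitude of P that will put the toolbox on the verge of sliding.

N = m g + P sin α (the push presses the toolbox into the level floor).
At impending slip, P cos α = μ_s N = μ_s (m g + P sin α).
Solving: P (cos α − μ_s sin α) = μ_s m g → P = 0.62×853/(cos 36° − 0.62 sin 36°) = 529/0.4446 = 1190 N.

P ≈ 1190 N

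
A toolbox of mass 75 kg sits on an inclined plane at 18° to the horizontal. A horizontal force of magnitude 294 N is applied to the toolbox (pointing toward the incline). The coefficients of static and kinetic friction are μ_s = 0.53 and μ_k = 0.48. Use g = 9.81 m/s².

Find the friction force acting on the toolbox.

f ≈ 52.3 N (down the incline)

The horizontal push has a component P sin θ into the surface, so N = m g cos θ + P sin θ = 699.7 + 90.85 = 790.6 N.
Along the incline, the net driving force (taking up-slope positive) is P cos θ − m g sin θ = 279.6 − 227.4 = 52.25 N, so equilibrium requires friction f = -52.25 N (down-slope).
The limit of static friction is μ_s N = 419 N.
Since 52.25 N is within the 419 N limit, the toolbox stays put and friction is exactly 52.3 N.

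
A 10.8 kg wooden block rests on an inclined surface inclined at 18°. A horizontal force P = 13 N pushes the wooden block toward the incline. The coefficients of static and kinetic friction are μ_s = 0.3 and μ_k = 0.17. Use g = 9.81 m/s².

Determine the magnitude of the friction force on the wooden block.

Normal direction: N = m g cos θ + P sin θ = 104.8 N.
Parallel to the incline: P cos θ − m g sin θ = 12.36 − 32.74 = -20.38 N; the friction needed to balance this is 20.38 N acting up the slope.
Maximum static friction: μ_s N = 0.3 × 104.8 = 31.43 N.
Since 20.38 N is within the 31.43 N limit, the wooden block stays put and friction is exactly 20.4 N.

f ≈ 20.4 N (up the incline)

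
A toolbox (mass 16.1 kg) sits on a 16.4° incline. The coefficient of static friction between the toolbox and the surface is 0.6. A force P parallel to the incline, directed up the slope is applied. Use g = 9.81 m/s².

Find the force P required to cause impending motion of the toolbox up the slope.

At impending motion up the slope, friction acts down-slope at its limit: f = μ_s N.
P is parallel to the surface, so N = m g cos θ = 152 N.
Along the incline: P = m g sin θ + μ_s N = 44.6 + 0.6×152 = 136 N.

P ≈ 136 N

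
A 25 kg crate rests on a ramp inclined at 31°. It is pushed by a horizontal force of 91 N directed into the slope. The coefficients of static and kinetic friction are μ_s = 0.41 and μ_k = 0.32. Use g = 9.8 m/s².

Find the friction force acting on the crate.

Normal direction: N = m g cos θ + P sin θ = 256.9 N.
Parallel to the incline: P cos θ − m g sin θ = 78 − 126.2 = -48.18 N; the friction needed to balance this is 48.18 N acting up the slope.
The limit of static friction is μ_s N = 105.3 N.
|f_req| = 48.18 ≤ 105.3 N → the crate is in equilibrium; friction equals the required value.

f ≈ 48.2 N (up the incline)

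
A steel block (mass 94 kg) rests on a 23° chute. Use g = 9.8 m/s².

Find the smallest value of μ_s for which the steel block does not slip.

At the slip threshold m g sin θ = μ_s m g cos θ, so μ_s,min = tan θ.
μ_s,min = tan 23° = 0.424.

μ_s,min ≈ 0.424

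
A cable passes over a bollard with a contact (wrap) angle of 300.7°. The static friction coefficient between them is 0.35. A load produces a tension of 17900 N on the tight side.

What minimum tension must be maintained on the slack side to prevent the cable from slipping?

Capstan equation at impending slip: T_tight/T_slack = e^{μβ}.
β = 300.7° = 5.248 rad; e^{μβ} = e^{0.35×5.248} = 6.277.
T_slack = T_tight / e^{μβ} = 17900 / 6.277 = 2850 N.

T_min ≈ 2850 N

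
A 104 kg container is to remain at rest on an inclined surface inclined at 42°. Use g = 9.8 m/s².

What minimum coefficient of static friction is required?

At the slip threshold m g sin θ = μ_s m g cos θ, so μ_s,min = tan θ.
μ_s,min = tan 42° = 0.9.

μ_s,min ≈ 0.9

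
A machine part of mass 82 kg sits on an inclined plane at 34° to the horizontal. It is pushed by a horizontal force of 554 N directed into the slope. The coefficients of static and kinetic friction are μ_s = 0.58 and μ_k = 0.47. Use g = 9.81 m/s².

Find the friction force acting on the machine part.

f ≈ 9.46 N (down the incline)

The horizontal push has a component P sin θ into the surface, so N = m g cos θ + P sin θ = 666.9 + 309.8 = 976.7 N.
Along the incline, the net driving force (taking up-slope positive) is P cos θ − m g sin θ = 459.3 − 449.8 = 9.461 N, so equilibrium requires friction f = -9.461 N (down-slope).
The limit of static friction is μ_s N = 566.5 N.
Since 9.461 N is within the 566.5 N limit, the machine part stays put and friction is exactly 9.46 N.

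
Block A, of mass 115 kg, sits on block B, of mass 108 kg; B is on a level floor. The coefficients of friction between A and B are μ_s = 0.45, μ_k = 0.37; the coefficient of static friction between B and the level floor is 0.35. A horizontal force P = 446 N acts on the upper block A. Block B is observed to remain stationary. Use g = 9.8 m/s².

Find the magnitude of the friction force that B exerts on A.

The normal force B exerts on A is simply A's weight, N₁ = 1127 N.
Maximum static friction on A from B: μ_s N₁ = 0.45×1127 = 507.2 N.
Since P = 446 N ≤ 507.2 N, A does not slip on B; friction on A equals P = 446 N.
By Newton's third law B feels 446 N forward from A. With B stationary, the floor's static friction on B balances it: f₂ = 446 N (well within μ_s(m_A+m_B)g = 764.9 N).

f ≈ 446 N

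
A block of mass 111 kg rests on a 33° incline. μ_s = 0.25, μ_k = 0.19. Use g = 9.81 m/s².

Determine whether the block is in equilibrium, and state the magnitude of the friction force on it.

N = m g cos θ = 913 N.
Down-slope weight component: m g sin θ = 593 N.
μ_s N = 228 N.
593 > 228 N, so it slides; kinetic friction f = μ_k N = 0.19×913 = 174 N.

f ≈ 174 N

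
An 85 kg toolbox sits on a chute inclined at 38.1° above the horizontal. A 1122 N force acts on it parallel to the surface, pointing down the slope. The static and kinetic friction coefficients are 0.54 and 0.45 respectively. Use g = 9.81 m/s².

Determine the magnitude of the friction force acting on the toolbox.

f ≈ 295 N (up the incline)

The normal reaction is N = m g cos θ = 656.2 N.
Parallel to the incline, ΣF = 0 gives f = m g sin θ + P = 514.5 + 1122 = 1637 N (up-slope positive).
The static-friction ceiling is μ_s N = 0.54 × 656.2 = 354.3 N.
Since |1637| > 354.3 N, static friction cannot hold it; the toolbox slides down the incline and kinetic friction applies: f = μ_k N = 0.45 × 656.2 = 295 N.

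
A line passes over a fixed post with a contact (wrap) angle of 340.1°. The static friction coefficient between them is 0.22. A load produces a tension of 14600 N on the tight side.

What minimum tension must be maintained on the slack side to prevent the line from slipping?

Capstan equation at impending slip: T_tight/T_slack = e^{μβ}.
β = 340.1° = 5.936 rad; e^{μβ} = e^{0.22×5.936} = 3.691.
T_slack = T_tight / e^{μβ} = 14600 / 3.691 = 3960 N.

T_min ≈ 3960 N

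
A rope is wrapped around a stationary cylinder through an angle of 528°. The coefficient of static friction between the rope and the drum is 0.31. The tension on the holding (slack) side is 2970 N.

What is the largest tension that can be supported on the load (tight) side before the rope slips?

T_max ≈ 51700 N

At impending slip the capstan equation gives T₂/T₁ = e^{μβ} with β in radians.
β = 528° × π/180 = 9.215 rad.
e^{μβ} = e^{0.31×9.215} = 17.4.
T₂ = T₁ · e^{μβ} = 2970 × 17.4 = 51700 N.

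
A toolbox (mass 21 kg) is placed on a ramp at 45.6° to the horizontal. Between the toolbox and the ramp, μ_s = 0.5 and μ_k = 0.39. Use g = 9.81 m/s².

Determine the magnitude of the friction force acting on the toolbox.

The normal reaction is N = m g cos θ = 144.1 N.
Along the slope the weight component is m g sin θ = 147.2 N; friction must supply exactly this, acting up-slope.
Maximum static friction available: μ_s N = 0.5 × 144.1 = 72.07 N.
Since |147.2| > 72.07 N, static friction cannot hold it; the toolbox slides down the incline and kinetic friction applies: f = μ_k N = 0.39 × 144.1 = 56.2 N.

f ≈ 56.2 N (up the incline)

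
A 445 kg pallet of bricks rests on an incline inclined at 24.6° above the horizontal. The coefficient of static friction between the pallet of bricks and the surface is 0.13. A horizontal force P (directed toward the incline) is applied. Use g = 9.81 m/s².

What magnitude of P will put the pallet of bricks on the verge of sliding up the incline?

At impending motion up the slope, friction acts down-slope at its limit: f = μ_s N.
Perpendicular to the incline: N = m g cos θ + P sin θ.
Along the incline: P cos θ = m g sin θ + μ_s N = m g sin θ + μ_s (m g cos θ + P sin θ).
Solving, P (cos θ − μ_s sin θ) = m g (sin θ + μ_s cos θ), so P = 445×9.81×(sin 24.6° + 0.13 cos 24.6°)/(cos 24.6° − 0.13 sin 24.6°) = 4370×0.5345/0.8551 = 2730 N.

P ≈ 2730 N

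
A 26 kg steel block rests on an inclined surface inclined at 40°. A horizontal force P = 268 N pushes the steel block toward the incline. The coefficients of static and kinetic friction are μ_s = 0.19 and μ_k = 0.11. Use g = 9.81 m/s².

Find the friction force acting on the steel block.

Resolve perpendicular to the incline: N = m g cos θ + P sin θ = 26×9.81×cos 40° + 268×sin 40° = 367.7 N.
Along the incline, the net driving force (taking up-slope positive) is P cos θ − m g sin θ = 205.3 − 163.9 = 41.35 N, so equilibrium requires friction f = -41.35 N (down-slope).
Maximum static friction: μ_s N = 0.19 × 367.7 = 69.85 N.
Since 41.35 N is within the 69.85 N limit, the steel block stays put and friction is exactly 41.4 N.

f ≈ 41.4 N (down the incline)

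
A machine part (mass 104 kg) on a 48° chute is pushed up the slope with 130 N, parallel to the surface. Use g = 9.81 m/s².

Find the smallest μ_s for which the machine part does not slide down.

N = m g cos θ = 682.7 N.
Friction must make up the shortfall along the incline: f = m g sin θ − P = 758.2 − 130 = 628.2 N.
At the threshold f = μ_s N, so μ_s,min = 628.2/682.7 = 0.92.

μ_s,min ≈ 0.92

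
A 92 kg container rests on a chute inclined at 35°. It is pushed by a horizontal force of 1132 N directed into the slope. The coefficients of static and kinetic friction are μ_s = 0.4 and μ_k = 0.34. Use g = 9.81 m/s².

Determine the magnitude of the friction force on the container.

The horizontal push has a component P sin θ into the surface, so N = m g cos θ + P sin θ = 739.3 + 649.3 = 1389 N.
Along the incline, the net driving force (taking up-slope positive) is P cos θ − m g sin θ = 927.3 − 517.7 = 409.6 N, so equilibrium requires friction f = -409.6 N (down-slope).
Maximum static friction: μ_s N = 0.4 × 1389 = 555.4 N.
Since 409.6 N is within the 555.4 N limit, the container stays put and friction is exactly 410 N.

f ≈ 410 N (down the incline)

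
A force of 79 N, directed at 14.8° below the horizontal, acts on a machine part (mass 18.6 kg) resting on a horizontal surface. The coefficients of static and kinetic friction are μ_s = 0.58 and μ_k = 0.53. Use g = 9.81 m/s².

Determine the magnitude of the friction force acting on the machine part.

f ≈ 76.4 N

The vertical component of P adds to the normal force: N = m g + P sin α = 182.5 + 20.18 = 202.6 N.
The horizontal driving force is P cos α = 76.38 N, so equilibrium needs friction f = 76.38 N.
The static-friction limit is μ_s N = 117.5 N.
76.38 ≤ 117.5 N → static; friction equals the required 76.4 N.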